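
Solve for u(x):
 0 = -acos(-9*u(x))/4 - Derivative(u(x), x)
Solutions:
 Integral(1/acos(-9*_y), (_y, u(x))) = C1 - x/4


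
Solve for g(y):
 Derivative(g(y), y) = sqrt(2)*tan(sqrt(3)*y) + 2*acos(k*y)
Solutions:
 g(y) = C1 + 2*Piecewise((y*acos(k*y) - sqrt(-k^2*y^2 + 1)/k, Ne(k, 0)), (pi*y/2, True)) - sqrt(6)*log(cos(sqrt(3)*y))/3


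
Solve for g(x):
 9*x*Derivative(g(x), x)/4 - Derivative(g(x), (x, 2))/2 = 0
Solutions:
 g(x) = C1 + C2*erfi(3*x/2)


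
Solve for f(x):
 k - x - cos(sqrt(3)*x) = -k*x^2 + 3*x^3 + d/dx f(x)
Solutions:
 f(x) = C1 + k*x^3/3 + k*x - 3*x^4/4 - x^2/2 - sqrt(3)*sin(sqrt(3)*x)/3


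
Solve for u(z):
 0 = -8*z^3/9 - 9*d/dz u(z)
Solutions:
 u(z) = C1 - 2*z^4/81


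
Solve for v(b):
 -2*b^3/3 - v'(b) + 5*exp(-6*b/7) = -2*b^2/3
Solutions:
 v(b) = C1 - b^4/6 + 2*b^3/9 - 35*exp(-6*b/7)/6


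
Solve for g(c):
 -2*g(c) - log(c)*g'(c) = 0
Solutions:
 g(c) = C1*exp(-2*li(c))


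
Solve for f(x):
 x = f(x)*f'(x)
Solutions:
 f(x) = -sqrt(C1 + x^2)
 f(x) = sqrt(C1 + x^2)


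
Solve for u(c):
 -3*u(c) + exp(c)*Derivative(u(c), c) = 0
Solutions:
 u(c) = C1*exp(-3*exp(-c))


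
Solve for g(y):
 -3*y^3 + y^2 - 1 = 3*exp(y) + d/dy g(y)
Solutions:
 g(y) = C1 - 3*y^4/4 + y^3/3 - y - 3*exp(y)


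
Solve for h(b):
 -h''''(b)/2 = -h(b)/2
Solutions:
 h(b) = C1*exp(-b) + C2*exp(b) + C3*sin(b) + C4*cos(b)


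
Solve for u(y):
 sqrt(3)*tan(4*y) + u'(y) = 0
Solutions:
 u(y) = C1 + sqrt(3)*log(cos(4*y))/4


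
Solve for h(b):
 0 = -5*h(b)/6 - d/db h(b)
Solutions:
 h(b) = C1*exp(-5*b/6)


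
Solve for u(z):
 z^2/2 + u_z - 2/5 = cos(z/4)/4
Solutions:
 u(z) = C1 - z^3/6 + 2*z/5 + sin(z/4)


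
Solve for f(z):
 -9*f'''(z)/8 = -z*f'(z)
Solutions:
 f(z) = C1 + Integral(C2*airyai(2*3^(1/3)*z/3) + C3*airybi(2*3^(1/3)*z/3), z)


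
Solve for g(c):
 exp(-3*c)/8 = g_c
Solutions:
 g(c) = C1 - exp(-3*c)/24


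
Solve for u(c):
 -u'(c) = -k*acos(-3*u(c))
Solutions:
 Integral(1/acos(-3*_y), (_y, u(c))) = C1 + c*k


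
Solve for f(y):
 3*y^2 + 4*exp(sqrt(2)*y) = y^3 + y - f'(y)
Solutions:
 f(y) = C1 + y^4/4 - y^3 + y^2/2 - 2*sqrt(2)*exp(sqrt(2)*y)


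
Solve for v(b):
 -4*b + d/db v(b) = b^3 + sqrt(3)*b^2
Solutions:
 v(b) = C1 + b^4/4 + sqrt(3)*b^3/3 + 2*b^2


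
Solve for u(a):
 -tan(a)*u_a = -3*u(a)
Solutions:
 u(a) = C1*sin(a)^3


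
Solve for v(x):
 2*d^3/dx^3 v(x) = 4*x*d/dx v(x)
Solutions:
 v(x) = C1 + Integral(C2*airyai(2^(1/3)*x) + C3*airybi(2^(1/3)*x), x)


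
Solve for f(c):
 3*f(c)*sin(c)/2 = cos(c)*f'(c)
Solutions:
 f(c) = C1/cos(c)^(3/2)


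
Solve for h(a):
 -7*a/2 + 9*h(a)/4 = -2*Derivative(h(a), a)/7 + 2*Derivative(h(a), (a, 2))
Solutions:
 h(a) = C1*exp(a*(2 - sqrt(886))/28) + C2*exp(a*(2 + sqrt(886))/28) + 14*a/9 - 16/81


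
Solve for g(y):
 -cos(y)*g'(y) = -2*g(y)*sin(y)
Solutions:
 g(y) = C1/cos(y)^2


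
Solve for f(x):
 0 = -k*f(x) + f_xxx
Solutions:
 f(x) = C1*exp(k^(1/3)*x) + C2*exp(k^(1/3)*x*(-1 + sqrt(3)*I)/2) + C3*exp(-k^(1/3)*x*(1 + sqrt(3)*I)/2)


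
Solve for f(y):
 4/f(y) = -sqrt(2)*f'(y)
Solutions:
 f(y) = -sqrt(C1 - 4*sqrt(2)*y)
 f(y) = sqrt(C1 - 4*sqrt(2)*y)


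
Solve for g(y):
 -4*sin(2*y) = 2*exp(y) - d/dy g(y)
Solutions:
 g(y) = C1 + 2*exp(y) - 2*cos(2*y)


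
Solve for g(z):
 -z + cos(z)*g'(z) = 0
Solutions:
 g(z) = C1 + Integral(z/cos(z), z)


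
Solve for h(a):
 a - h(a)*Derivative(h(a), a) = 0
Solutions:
 h(a) = -sqrt(C1 + a^2)
 h(a) = sqrt(C1 + a^2)


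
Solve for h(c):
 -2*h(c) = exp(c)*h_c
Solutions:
 h(c) = C1*exp(2*exp(-c))


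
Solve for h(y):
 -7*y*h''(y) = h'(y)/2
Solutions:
 h(y) = C1 + C2*y^(13/14)


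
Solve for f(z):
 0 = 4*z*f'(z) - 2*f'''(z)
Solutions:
 f(z) = C1 + Integral(C2*airyai(2^(1/3)*z) + C3*airybi(2^(1/3)*z), z)


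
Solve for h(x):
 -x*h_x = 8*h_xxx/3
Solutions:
 h(x) = C1 + Integral(C2*airyai(-3^(1/3)*x/2) + C3*airybi(-3^(1/3)*x/2), x)


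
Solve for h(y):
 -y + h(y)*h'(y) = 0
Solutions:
 h(y) = -sqrt(C1 + y^2)
 h(y) = sqrt(C1 + y^2)


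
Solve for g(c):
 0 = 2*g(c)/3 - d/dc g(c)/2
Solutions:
 g(c) = C1*exp(4*c/3)


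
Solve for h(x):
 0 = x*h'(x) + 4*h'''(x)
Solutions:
 h(x) = C1 + Integral(C2*airyai(-2^(1/3)*x/2) + C3*airybi(-2^(1/3)*x/2), x)


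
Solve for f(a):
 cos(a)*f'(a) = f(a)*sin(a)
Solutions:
 f(a) = C1/cos(a)


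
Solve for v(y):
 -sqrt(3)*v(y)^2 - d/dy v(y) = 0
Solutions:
 v(y) = 1/(C1 + sqrt(3)*y)


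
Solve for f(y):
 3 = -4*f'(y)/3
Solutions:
 f(y) = C1 - 9*y/4


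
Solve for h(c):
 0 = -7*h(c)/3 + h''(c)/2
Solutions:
 h(c) = C1*exp(-sqrt(42)*c/3) + C2*exp(sqrt(42)*c/3)


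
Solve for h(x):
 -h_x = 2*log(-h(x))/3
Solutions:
 -li(-h(x)) = C1 - 2*x/3


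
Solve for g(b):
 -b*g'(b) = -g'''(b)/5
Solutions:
 g(b) = C1 + Integral(C2*airyai(5^(1/3)*b) + C3*airybi(5^(1/3)*b), b)


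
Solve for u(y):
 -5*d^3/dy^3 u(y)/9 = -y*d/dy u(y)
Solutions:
 u(y) = C1 + Integral(C2*airyai(15^(2/3)*y/5) + C3*airybi(15^(2/3)*y/5), y)


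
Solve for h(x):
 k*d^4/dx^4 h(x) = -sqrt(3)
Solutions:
 h(x) = C1 + C2*x + C3*x^2 + C4*x^3 - sqrt(3)*x^4/(24*k)


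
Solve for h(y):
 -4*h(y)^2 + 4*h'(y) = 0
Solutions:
 h(y) = -1/(C1 + y)


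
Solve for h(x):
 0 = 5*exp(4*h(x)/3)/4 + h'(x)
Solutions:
 h(x) = 3*log(-(1/(C1 + 5*x))^(1/4)) + 3*log(3)/4
 h(x) = 3*log(1/(C1 + 5*x))/4 + 3*log(3)/4
 h(x) = 3*log(-I*(1/(C1 + 5*x))^(1/4)) + 3*log(3)/4
 h(x) = 3*log(I*(1/(C1 + 5*x))^(1/4)) + 3*log(3)/4


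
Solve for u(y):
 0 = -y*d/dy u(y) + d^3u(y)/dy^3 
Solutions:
 u(y) = C1 + Integral(C2*airyai(y) + C3*airybi(y), y)


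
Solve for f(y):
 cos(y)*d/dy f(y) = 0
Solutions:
 f(y) = C1


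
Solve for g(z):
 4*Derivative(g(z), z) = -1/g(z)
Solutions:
 g(z) = -sqrt(C1 - 2*z)/2
 g(z) = sqrt(C1 - 2*z)/2


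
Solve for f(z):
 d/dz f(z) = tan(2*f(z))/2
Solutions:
 f(z) = -asin(C1*exp(z))/2 + pi/2
 f(z) = asin(C1*exp(z))/2


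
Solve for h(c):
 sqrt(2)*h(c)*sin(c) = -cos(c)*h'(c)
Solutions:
 h(c) = C1*cos(c)^(sqrt(2))


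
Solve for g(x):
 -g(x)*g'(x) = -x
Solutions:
 g(x) = -sqrt(C1 + x^2)
 g(x) = sqrt(C1 + x^2)


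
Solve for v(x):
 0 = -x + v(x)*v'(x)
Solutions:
 v(x) = -sqrt(C1 + x^2)
 v(x) = sqrt(C1 + x^2)


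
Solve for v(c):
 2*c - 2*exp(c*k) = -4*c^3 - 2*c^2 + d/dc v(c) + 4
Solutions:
 v(c) = C1 + c^4 + 2*c^3/3 + c^2 - 4*c - 2*exp(c*k)/k


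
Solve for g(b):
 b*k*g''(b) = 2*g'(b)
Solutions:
 g(b) = C1 + b^(((re(k) + 2)*re(k) + im(k)^2)/(re(k)^2 + im(k)^2))*(C2*sin(2*log(b)*Abs(im(k))/(re(k)^2 + im(k)^2)) + C3*cos(2*log(b)*im(k)/(re(k)^2 + im(k)^2)))


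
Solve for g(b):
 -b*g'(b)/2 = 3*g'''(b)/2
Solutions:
 g(b) = C1 + Integral(C2*airyai(-3^(2/3)*b/3) + C3*airybi(-3^(2/3)*b/3), b)


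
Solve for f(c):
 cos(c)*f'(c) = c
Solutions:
 f(c) = C1 + Integral(c/cos(c), c)


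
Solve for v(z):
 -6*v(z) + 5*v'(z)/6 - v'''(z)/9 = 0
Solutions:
 v(z) = C1*exp(z*(5/(sqrt(11414)/4 + 27)^(1/3) + 2*(sqrt(11414)/4 + 27)^(1/3))/4)*sin(sqrt(3)*z*(-2*(27*sqrt(11414)/4 + 729)^(1/3) + 45/(27*sqrt(11414)/4 + 729)^(1/3))/12) + C2*exp(z*(5/(sqrt(11414)/4 + 27)^(1/3) + 2*(sqrt(11414)/4 + 27)^(1/3))/4)*cos(sqrt(3)*z*(-2*(27*sqrt(11414)/4 + 729)^(1/3) + 45/(27*sqrt(11414)/4 + 729)^(1/3))/12) + C3*exp(-z*(5/(2*(sqrt(11414)/4 + 27)^(1/3)) + (sqrt(11414)/4 + 27)^(1/3)))


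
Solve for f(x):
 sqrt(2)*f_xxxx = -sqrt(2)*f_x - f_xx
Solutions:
 f(x) = C1 + C2*exp(3^(1/3)*x*(-2^(5/6)*3^(1/3)/(9 + sqrt(3)*sqrt(sqrt(2) + 27))^(1/3) + 2^(2/3)*(9 + sqrt(3)*sqrt(sqrt(2) + 27))^(1/3))/12)*sin(3^(1/6)*x*(3*2^(5/6)/(9 + sqrt(3)*sqrt(sqrt(2) + 27))^(1/3) + 6^(2/3)*(9 + sqrt(3)*sqrt(sqrt(2) + 27))^(1/3))/12) + C3*exp(3^(1/3)*x*(-2^(5/6)*3^(1/3)/(9 + sqrt(3)*sqrt(sqrt(2) + 27))^(1/3) + 2^(2/3)*(9 + sqrt(3)*sqrt(sqrt(2) + 27))^(1/3))/12)*cos(3^(1/6)*x*(3*2^(5/6)/(9 + sqrt(3)*sqrt(sqrt(2) + 27))^(1/3) + 6^(2/3)*(9 + sqrt(3)*sqrt(sqrt(2) + 27))^(1/3))/12) + C4*exp(-3^(1/3)*x*(-2^(5/6)*3^(1/3)/(9 + sqrt(3)*sqrt(sqrt(2) + 27))^(1/3) + 2^(2/3)*(9 + sqrt(3)*sqrt(sqrt(2) + 27))^(1/3))/6)


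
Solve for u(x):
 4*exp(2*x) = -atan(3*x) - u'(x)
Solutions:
 u(x) = C1 - x*atan(3*x) - 2*exp(2*x) + log(9*x^2 + 1)/6


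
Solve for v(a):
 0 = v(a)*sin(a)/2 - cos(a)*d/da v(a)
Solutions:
 v(a) = C1/sqrt(cos(a))


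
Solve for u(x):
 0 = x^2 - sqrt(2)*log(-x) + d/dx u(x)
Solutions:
 u(x) = C1 - x^3/3 + sqrt(2)*x*log(-x) - sqrt(2)*x


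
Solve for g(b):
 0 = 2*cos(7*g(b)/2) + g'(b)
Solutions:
 g(b) = -2*asin((C1 + exp(14*b))/(C1 - exp(14*b)))/7 + 2*pi/7
 g(b) = 2*asin((C1 + exp(14*b))/(C1 - exp(14*b)))/7


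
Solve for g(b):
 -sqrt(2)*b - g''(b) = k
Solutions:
 g(b) = C1 + C2*b - sqrt(2)*b^3/6 - b^2*k/2


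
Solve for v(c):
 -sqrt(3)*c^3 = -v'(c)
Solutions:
 v(c) = C1 + sqrt(3)*c^4/4


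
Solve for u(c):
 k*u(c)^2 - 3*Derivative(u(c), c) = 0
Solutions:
 u(c) = -3/(C1 + c*k)


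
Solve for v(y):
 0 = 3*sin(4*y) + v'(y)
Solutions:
 v(y) = C1 + 3*cos(4*y)/4


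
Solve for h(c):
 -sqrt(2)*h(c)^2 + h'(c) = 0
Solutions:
 h(c) = -1/(C1 + sqrt(2)*c)


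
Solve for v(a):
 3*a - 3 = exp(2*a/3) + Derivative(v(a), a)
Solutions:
 v(a) = C1 + 3*a^2/2 - 3*a - 3*exp(2*a/3)/2


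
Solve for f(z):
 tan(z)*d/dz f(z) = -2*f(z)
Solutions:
 f(z) = C1/sin(z)^2


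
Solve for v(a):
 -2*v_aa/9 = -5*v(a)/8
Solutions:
 v(a) = C1*exp(-3*sqrt(5)*a/4) + C2*exp(3*sqrt(5)*a/4)


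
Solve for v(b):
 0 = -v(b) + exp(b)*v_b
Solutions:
 v(b) = C1*exp(-exp(-b))


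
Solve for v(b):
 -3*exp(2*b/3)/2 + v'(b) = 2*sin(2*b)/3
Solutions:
 v(b) = C1 + 9*exp(2*b/3)/4 - cos(2*b)/3


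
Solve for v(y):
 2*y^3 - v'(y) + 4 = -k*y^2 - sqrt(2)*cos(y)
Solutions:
 v(y) = C1 + k*y^3/3 + y^4/2 + 4*y + sqrt(2)*sin(y)


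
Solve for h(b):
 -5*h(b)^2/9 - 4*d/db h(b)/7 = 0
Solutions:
 h(b) = 36/(C1 + 35*b)


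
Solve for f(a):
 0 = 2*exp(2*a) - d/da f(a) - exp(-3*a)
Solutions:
 f(a) = C1 + exp(2*a) + exp(-3*a)/3


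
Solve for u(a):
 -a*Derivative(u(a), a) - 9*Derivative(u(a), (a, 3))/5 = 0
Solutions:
 u(a) = C1 + Integral(C2*airyai(-15^(1/3)*a/3) + C3*airybi(-15^(1/3)*a/3), a)


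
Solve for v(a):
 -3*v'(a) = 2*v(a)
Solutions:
 v(a) = C1*exp(-2*a/3)


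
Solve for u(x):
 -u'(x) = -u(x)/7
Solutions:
 u(x) = C1*exp(x/7)


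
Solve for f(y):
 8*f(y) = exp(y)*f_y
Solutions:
 f(y) = C1*exp(-8*exp(-y))


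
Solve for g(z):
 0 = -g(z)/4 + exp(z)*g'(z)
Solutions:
 g(z) = C1*exp(-exp(-z)/4)


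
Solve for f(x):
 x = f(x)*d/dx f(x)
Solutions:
 f(x) = -sqrt(C1 + x^2)
 f(x) = sqrt(C1 + x^2)


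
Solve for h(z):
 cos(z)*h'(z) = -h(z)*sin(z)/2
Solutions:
 h(z) = C1*sqrt(cos(z))


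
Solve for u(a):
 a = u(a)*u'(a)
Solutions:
 u(a) = -sqrt(C1 + a^2)
 u(a) = sqrt(C1 + a^2)


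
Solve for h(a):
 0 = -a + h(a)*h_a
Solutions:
 h(a) = -sqrt(C1 + a^2)
 h(a) = sqrt(C1 + a^2)


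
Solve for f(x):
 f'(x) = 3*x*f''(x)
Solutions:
 f(x) = C1 + C2*x^(4/3)


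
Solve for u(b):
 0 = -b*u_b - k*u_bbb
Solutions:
 u(b) = C1 + Integral(C2*airyai(b*(-1/k)^(1/3)) + C3*airybi(b*(-1/k)^(1/3)), b)


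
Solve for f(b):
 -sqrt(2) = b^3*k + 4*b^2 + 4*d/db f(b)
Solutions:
 f(b) = C1 - b^4*k/16 - b^3/3 - sqrt(2)*b/4


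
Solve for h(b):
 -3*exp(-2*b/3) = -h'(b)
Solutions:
 h(b) = C1 - 9*exp(-2*b/3)/2


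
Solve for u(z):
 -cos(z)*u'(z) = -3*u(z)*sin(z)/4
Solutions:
 u(z) = C1/cos(z)^(3/4)


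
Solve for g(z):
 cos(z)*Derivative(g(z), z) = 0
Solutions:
 g(z) = C1


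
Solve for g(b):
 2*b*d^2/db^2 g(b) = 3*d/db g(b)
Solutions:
 g(b) = C1 + C2*b^(5/2)


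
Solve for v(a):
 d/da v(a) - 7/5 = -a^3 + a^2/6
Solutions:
 v(a) = C1 - a^4/4 + a^3/18 + 7*a/5


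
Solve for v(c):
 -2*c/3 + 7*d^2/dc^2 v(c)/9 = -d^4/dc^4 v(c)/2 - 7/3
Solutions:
 v(c) = C1 + C2*c + C3*sin(sqrt(14)*c/3) + C4*cos(sqrt(14)*c/3) + c^3/7 - 3*c^2/2


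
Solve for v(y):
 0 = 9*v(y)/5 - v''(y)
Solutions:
 v(y) = C1*exp(-3*sqrt(5)*y/5) + C2*exp(3*sqrt(5)*y/5)


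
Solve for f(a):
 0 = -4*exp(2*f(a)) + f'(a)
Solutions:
 f(a) = log(-sqrt(-1/(C1 + 4*a))) - log(2)/2
 f(a) = log(-1/(C1 + 4*a))/2 - log(2)/2


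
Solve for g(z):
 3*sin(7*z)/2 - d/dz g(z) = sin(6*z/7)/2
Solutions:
 g(z) = C1 + 7*cos(6*z/7)/12 - 3*cos(7*z)/14


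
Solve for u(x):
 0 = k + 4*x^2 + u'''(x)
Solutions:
 u(x) = C1 + C2*x + C3*x^2 - k*x^3/6 - x^5/15


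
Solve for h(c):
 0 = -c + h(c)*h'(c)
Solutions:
 h(c) = -sqrt(C1 + c^2)
 h(c) = sqrt(C1 + c^2)


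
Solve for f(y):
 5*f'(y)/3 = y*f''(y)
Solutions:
 f(y) = C1 + C2*y^(8/3)


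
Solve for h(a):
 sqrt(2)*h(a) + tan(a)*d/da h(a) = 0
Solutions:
 h(a) = C1/sin(a)^(sqrt(2))


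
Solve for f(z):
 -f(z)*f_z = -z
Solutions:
 f(z) = -sqrt(C1 + z^2)
 f(z) = sqrt(C1 + z^2)


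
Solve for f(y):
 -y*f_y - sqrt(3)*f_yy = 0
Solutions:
 f(y) = C1 + C2*erf(sqrt(2)*3^(3/4)*y/6)


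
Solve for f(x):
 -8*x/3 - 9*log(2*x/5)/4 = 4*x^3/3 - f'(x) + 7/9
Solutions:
 f(x) = C1 + x^4/3 + 4*x^2/3 + 9*x*log(x)/4 - 9*x*log(5)/4 - 53*x/36 + 9*x*log(2)/4


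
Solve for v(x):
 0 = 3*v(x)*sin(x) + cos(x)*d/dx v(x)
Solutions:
 v(x) = C1*cos(x)^3


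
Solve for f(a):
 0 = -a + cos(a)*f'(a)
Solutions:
 f(a) = C1 + Integral(a/cos(a), a)


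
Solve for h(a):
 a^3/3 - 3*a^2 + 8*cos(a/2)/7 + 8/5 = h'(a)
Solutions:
 h(a) = C1 + a^4/12 - a^3 + 8*a/5 + 16*sin(a/2)/7


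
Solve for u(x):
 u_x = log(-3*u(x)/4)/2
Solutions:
 -2*Integral(1/(log(-_y) - 2*log(2) + log(3)), (_y, u(x))) = C1 - x


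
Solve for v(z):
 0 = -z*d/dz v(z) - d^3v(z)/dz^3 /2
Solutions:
 v(z) = C1 + Integral(C2*airyai(-2^(1/3)*z) + C3*airybi(-2^(1/3)*z), z)


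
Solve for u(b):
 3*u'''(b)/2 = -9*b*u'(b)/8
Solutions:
 u(b) = C1 + Integral(C2*airyai(-6^(1/3)*b/2) + C3*airybi(-6^(1/3)*b/2), b)


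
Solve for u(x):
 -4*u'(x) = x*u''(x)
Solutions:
 u(x) = C1 + C2/x^3


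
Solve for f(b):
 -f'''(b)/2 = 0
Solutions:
 f(b) = C1 + C2*b + C3*b^2


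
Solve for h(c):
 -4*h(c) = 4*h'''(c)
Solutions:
 h(c) = C3*exp(-c) + (C1*sin(sqrt(3)*c/2) + C2*cos(sqrt(3)*c/2))*exp(c/2)


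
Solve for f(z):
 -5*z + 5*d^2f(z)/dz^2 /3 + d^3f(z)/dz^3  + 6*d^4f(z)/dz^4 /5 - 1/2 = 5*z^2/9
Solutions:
 f(z) = C1 + C2*z + z^4/36 + 13*z^3/30 - 87*z^2/100 + (C3*sin(5*sqrt(7)*z/12) + C4*cos(5*sqrt(7)*z/12))*exp(-5*z/12)


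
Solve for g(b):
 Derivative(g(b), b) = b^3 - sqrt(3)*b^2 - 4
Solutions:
 g(b) = C1 + b^4/4 - sqrt(3)*b^3/3 - 4*b


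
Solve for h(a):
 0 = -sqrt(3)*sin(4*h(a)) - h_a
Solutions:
 h(a) = -acos((-C1 - exp(8*sqrt(3)*a))/(C1 - exp(8*sqrt(3)*a)))/4 + pi/2
 h(a) = acos((-C1 - exp(8*sqrt(3)*a))/(C1 - exp(8*sqrt(3)*a)))/4


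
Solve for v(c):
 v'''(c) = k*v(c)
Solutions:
 v(c) = C1*exp(c*k^(1/3)) + C2*exp(c*k^(1/3)*(-1 + sqrt(3)*I)/2) + C3*exp(-c*k^(1/3)*(1 + sqrt(3)*I)/2)


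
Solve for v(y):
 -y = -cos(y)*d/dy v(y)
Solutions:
 v(y) = C1 + Integral(y/cos(y), y)


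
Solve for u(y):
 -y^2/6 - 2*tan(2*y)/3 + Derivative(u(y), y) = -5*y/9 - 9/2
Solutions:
 u(y) = C1 + y^3/18 - 5*y^2/18 - 9*y/2 - log(cos(2*y))/3


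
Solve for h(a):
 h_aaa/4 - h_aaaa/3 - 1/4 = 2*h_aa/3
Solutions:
 h(a) = C1 + C2*a - 3*a^2/16 + (C3*sin(sqrt(119)*a/8) + C4*cos(sqrt(119)*a/8))*exp(3*a/8)


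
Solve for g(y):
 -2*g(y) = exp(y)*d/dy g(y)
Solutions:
 g(y) = C1*exp(2*exp(-y))


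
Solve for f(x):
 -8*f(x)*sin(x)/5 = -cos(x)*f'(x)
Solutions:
 f(x) = C1/cos(x)^(8/5)


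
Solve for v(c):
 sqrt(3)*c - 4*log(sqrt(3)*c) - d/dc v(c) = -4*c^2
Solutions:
 v(c) = C1 + 4*c^3/3 + sqrt(3)*c^2/2 - 4*c*log(c) - c*log(9) + 4*c


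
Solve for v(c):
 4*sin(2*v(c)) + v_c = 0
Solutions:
 v(c) = pi - acos((-C1 - exp(16*c))/(C1 - exp(16*c)))/2
 v(c) = acos((-C1 - exp(16*c))/(C1 - exp(16*c)))/2


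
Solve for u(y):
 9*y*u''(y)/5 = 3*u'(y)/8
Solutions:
 u(y) = C1 + C2*y^(29/24)


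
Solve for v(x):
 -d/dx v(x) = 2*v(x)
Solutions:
 v(x) = C1*exp(-2*x)


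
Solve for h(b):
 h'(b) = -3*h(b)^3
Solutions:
 h(b) = -sqrt(2)*sqrt(-1/(C1 - 3*b))/2
 h(b) = sqrt(2)*sqrt(-1/(C1 - 3*b))/2


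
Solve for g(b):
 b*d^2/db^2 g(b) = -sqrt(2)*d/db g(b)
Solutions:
 g(b) = C1 + C2*b^(1 - sqrt(2))


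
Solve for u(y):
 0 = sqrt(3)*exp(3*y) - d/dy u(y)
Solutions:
 u(y) = C1 + sqrt(3)*exp(3*y)/3


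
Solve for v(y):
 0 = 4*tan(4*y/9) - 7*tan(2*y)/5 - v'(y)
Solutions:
 v(y) = C1 - 9*log(cos(4*y/9)) + 7*log(cos(2*y))/10


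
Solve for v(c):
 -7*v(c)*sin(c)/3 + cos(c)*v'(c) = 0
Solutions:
 v(c) = C1/cos(c)^(7/3)


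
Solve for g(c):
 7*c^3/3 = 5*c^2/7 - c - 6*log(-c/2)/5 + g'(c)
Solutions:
 g(c) = C1 + 7*c^4/12 - 5*c^3/21 + c^2/2 + 6*c*log(-c)/5 + 6*c*(-1 - log(2))/5


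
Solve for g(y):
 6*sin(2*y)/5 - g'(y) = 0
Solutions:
 g(y) = C1 - 3*cos(2*y)/5


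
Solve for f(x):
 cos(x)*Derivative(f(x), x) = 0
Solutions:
 f(x) = C1


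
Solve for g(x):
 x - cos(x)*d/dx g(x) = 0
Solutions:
 g(x) = C1 + Integral(x/cos(x), x)


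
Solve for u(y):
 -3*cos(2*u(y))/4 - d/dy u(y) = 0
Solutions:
 u(y) = -asin((C1 + exp(3*y))/(C1 - exp(3*y)))/2 + pi/2
 u(y) = asin((C1 + exp(3*y))/(C1 - exp(3*y)))/2


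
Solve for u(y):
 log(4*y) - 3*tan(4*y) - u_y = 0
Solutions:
 u(y) = C1 + y*log(y) - y + 2*y*log(2) + 3*log(cos(4*y))/4


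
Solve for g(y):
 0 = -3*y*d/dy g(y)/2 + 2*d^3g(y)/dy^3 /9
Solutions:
 g(y) = C1 + Integral(C2*airyai(3*2^(1/3)*y/2) + C3*airybi(3*2^(1/3)*y/2), y)


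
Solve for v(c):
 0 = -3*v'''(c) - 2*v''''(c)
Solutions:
 v(c) = C1 + C2*c + C3*c^2 + C4*exp(-3*c/2)


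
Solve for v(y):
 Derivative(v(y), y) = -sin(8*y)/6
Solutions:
 v(y) = C1 + cos(8*y)/48


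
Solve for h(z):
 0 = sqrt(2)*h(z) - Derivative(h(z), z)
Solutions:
 h(z) = C1*exp(sqrt(2)*z)


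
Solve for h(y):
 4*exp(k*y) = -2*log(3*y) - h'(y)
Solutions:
 h(y) = C1 - 2*y*log(y) + 2*y*(1 - log(3)) + Piecewise((-4*exp(k*y)/k, Ne(k, 0)), (-4*y, True))


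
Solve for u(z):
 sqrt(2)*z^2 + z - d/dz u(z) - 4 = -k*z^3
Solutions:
 u(z) = C1 + k*z^4/4 + sqrt(2)*z^3/3 + z^2/2 - 4*z


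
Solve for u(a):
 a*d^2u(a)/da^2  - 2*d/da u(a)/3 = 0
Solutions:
 u(a) = C1 + C2*a^(5/3)


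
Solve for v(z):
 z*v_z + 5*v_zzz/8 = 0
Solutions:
 v(z) = C1 + Integral(C2*airyai(-2*5^(2/3)*z/5) + C3*airybi(-2*5^(2/3)*z/5), z)


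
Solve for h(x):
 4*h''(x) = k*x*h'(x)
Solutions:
 h(x) = Piecewise((-sqrt(2)*sqrt(pi)*C1*erf(sqrt(2)*x*sqrt(-k)/4)/sqrt(-k) - C2, (k > 0) | (k < 0)), (-C1*x - C2, True))


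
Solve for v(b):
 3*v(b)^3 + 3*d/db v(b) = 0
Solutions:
 v(b) = -sqrt(2)*sqrt(-1/(C1 - b))/2
 v(b) = sqrt(2)*sqrt(-1/(C1 - b))/2


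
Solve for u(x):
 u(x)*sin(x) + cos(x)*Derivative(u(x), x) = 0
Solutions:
 u(x) = C1*cos(x)


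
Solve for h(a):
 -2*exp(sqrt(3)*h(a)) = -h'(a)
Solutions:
 h(a) = sqrt(3)*(2*log(-1/(C1 + 2*a)) - log(3))/6


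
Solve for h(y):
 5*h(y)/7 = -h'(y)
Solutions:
 h(y) = C1*exp(-5*y/7)


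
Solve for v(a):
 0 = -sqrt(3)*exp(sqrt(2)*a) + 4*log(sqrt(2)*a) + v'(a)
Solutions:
 v(a) = C1 - 4*a*log(a) + 2*a*(2 - log(2)) + sqrt(6)*exp(sqrt(2)*a)/2


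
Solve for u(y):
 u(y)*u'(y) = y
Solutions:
 u(y) = -sqrt(C1 + y^2)
 u(y) = sqrt(C1 + y^2)


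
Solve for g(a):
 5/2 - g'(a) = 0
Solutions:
 g(a) = C1 + 5*a/2


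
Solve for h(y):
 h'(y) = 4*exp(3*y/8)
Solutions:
 h(y) = C1 + 32*exp(3*y/8)/3


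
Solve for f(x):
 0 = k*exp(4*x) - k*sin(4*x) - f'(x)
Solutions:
 f(x) = C1 + k*exp(4*x)/4 + k*cos(4*x)/4


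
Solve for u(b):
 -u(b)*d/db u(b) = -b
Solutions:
 u(b) = -sqrt(C1 + b^2)
 u(b) = sqrt(C1 + b^2)


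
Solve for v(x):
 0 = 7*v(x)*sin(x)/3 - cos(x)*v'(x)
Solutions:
 v(x) = C1/cos(x)^(7/3)


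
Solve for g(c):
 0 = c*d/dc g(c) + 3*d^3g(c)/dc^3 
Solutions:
 g(c) = C1 + Integral(C2*airyai(-3^(2/3)*c/3) + C3*airybi(-3^(2/3)*c/3), c)


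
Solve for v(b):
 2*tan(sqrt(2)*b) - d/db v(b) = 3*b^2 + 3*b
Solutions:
 v(b) = C1 - b^3 - 3*b^2/2 - sqrt(2)*log(cos(sqrt(2)*b))


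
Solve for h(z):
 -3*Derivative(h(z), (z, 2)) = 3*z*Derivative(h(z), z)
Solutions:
 h(z) = C1 + C2*erf(sqrt(2)*z/2)


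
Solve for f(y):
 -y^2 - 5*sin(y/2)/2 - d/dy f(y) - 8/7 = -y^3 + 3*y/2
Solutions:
 f(y) = C1 + y^4/4 - y^3/3 - 3*y^2/4 - 8*y/7 + 5*cos(y/2)


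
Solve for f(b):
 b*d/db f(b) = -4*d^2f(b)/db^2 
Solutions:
 f(b) = C1 + C2*erf(sqrt(2)*b/4)


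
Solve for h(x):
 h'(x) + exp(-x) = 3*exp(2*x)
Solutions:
 h(x) = C1 + 3*exp(2*x)/2 + exp(-x)


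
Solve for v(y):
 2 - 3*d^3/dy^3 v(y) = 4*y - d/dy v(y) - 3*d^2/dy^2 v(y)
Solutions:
 v(y) = C1 + C2*exp(y*(3 - sqrt(21))/6) + C3*exp(y*(3 + sqrt(21))/6) + 2*y^2 - 14*y


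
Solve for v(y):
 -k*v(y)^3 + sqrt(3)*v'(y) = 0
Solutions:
 v(y) = -sqrt(6)*sqrt(-1/(C1 + sqrt(3)*k*y))/2
 v(y) = sqrt(6)*sqrt(-1/(C1 + sqrt(3)*k*y))/2


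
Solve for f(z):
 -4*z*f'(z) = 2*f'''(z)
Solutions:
 f(z) = C1 + Integral(C2*airyai(-2^(1/3)*z) + C3*airybi(-2^(1/3)*z), z)


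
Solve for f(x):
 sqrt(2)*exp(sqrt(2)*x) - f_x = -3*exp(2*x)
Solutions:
 f(x) = C1 + 3*exp(2*x)/2 + exp(sqrt(2)*x)


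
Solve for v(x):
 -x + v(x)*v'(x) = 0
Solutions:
 v(x) = -sqrt(C1 + x^2)
 v(x) = sqrt(C1 + x^2)


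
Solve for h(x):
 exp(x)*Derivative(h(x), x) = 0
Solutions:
 h(x) = C1


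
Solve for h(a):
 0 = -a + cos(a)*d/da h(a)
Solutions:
 h(a) = C1 + Integral(a/cos(a), a)


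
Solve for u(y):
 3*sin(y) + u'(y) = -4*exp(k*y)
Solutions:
 u(y) = C1 + 3*cos(y) - 4*exp(k*y)/k


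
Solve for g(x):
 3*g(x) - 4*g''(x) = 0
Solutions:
 g(x) = C1*exp(-sqrt(3)*x/2) + C2*exp(sqrt(3)*x/2)


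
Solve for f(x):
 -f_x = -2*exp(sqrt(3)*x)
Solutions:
 f(x) = C1 + 2*sqrt(3)*exp(sqrt(3)*x)/3


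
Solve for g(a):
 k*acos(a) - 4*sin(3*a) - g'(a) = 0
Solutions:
 g(a) = C1 + k*(a*acos(a) - sqrt(1 - a^2)) + 4*cos(3*a)/3


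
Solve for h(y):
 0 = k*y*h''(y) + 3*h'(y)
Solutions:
 h(y) = C1 + y^(((re(k) - 3)*re(k) + im(k)^2)/(re(k)^2 + im(k)^2))*(C2*sin(3*log(y)*Abs(im(k))/(re(k)^2 + im(k)^2)) + C3*cos(3*log(y)*im(k)/(re(k)^2 + im(k)^2)))


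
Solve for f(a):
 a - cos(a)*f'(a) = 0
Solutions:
 f(a) = C1 + Integral(a/cos(a), a)


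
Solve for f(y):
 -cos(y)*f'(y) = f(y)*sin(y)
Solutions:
 f(y) = C1*cos(y)


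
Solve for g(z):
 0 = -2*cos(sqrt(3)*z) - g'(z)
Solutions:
 g(z) = C1 - 2*sqrt(3)*sin(sqrt(3)*z)/3


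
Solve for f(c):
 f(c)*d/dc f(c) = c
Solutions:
 f(c) = -sqrt(C1 + c^2)
 f(c) = sqrt(C1 + c^2)


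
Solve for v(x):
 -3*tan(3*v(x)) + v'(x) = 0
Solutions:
 v(x) = -asin(C1*exp(9*x))/3 + pi/3
 v(x) = asin(C1*exp(9*x))/3


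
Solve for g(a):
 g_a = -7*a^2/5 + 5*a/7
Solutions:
 g(a) = C1 - 7*a^3/15 + 5*a^2/14


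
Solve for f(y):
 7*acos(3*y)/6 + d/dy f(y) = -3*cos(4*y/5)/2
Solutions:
 f(y) = C1 - 7*y*acos(3*y)/6 + 7*sqrt(1 - 9*y^2)/18 - 15*sin(4*y/5)/8


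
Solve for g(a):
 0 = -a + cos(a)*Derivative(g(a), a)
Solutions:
 g(a) = C1 + Integral(a/cos(a), a)


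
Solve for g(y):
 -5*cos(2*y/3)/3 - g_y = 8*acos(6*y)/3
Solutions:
 g(y) = C1 - 8*y*acos(6*y)/3 + 4*sqrt(1 - 36*y^2)/9 - 5*sin(2*y/3)/2


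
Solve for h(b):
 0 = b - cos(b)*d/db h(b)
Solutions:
 h(b) = C1 + Integral(b/cos(b), b)


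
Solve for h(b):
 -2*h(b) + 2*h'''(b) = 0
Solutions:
 h(b) = C3*exp(b) + (C1*sin(sqrt(3)*b/2) + C2*cos(sqrt(3)*b/2))*exp(-b/2)


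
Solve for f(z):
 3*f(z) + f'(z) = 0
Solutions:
 f(z) = C1*exp(-3*z)


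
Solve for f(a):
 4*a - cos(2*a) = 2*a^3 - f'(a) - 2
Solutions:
 f(a) = C1 + a^4/2 - 2*a^2 - 2*a + sin(2*a)/2


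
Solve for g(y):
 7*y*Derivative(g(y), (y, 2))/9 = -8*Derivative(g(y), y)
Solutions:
 g(y) = C1 + C2/y^(65/7)


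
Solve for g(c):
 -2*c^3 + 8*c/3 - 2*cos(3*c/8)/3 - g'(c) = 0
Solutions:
 g(c) = C1 - c^4/2 + 4*c^2/3 - 16*sin(3*c/8)/9


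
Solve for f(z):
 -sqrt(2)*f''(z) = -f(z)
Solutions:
 f(z) = C1*exp(-2^(3/4)*z/2) + C2*exp(2^(3/4)*z/2)


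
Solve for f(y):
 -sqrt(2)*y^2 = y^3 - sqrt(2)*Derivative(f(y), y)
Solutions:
 f(y) = C1 + sqrt(2)*y^4/8 + y^3/3


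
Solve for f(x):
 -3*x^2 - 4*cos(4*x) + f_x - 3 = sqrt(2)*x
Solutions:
 f(x) = C1 + x^3 + sqrt(2)*x^2/2 + 3*x + sin(4*x)


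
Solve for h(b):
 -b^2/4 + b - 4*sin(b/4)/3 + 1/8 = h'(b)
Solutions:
 h(b) = C1 - b^3/12 + b^2/2 + b/8 + 16*cos(b/4)/3


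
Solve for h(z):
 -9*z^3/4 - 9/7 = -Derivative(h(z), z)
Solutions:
 h(z) = C1 + 9*z^4/16 + 9*z/7


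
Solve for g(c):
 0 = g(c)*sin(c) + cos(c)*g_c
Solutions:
 g(c) = C1*cos(c)


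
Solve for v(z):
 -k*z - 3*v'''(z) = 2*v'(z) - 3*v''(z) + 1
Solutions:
 v(z) = C1 - k*z^2/4 - 3*k*z/4 - z/2 + (C2*sin(sqrt(15)*z/6) + C3*cos(sqrt(15)*z/6))*exp(z/2)


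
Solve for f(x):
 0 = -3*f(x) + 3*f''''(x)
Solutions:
 f(x) = C1*exp(-x) + C2*exp(x) + C3*sin(x) + C4*cos(x)


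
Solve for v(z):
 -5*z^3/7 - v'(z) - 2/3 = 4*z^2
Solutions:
 v(z) = C1 - 5*z^4/28 - 4*z^3/3 - 2*z/3


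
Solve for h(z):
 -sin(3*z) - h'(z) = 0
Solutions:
 h(z) = C1 + cos(3*z)/3


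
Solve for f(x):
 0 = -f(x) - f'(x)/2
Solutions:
 f(x) = C1*exp(-2*x)


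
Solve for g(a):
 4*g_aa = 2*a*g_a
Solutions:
 g(a) = C1 + C2*erfi(a/2)


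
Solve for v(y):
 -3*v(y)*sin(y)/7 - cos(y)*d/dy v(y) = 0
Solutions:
 v(y) = C1*cos(y)^(3/7)


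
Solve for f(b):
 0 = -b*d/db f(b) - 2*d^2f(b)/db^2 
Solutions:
 f(b) = C1 + C2*erf(b/2)


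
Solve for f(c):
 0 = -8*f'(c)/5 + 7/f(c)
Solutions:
 f(c) = -sqrt(C1 + 35*c)/2
 f(c) = sqrt(C1 + 35*c)/2


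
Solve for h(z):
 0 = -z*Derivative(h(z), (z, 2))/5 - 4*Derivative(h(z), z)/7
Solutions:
 h(z) = C1 + C2/z^(13/7)


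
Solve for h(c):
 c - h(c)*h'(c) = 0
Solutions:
 h(c) = -sqrt(C1 + c^2)
 h(c) = sqrt(C1 + c^2)


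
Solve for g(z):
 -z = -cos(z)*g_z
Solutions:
 g(z) = C1 + Integral(z/cos(z), z)


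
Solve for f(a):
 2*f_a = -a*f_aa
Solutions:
 f(a) = C1 + C2/a


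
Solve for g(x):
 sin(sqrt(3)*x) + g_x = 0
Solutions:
 g(x) = C1 + sqrt(3)*cos(sqrt(3)*x)/3


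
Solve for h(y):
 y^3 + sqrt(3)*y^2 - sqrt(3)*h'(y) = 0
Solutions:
 h(y) = C1 + sqrt(3)*y^4/12 + y^3/3


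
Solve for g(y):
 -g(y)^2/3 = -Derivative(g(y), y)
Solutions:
 g(y) = -3/(C1 + y)


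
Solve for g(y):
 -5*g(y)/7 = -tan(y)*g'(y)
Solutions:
 g(y) = C1*sin(y)^(5/7)


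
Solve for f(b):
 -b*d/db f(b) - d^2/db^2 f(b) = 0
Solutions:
 f(b) = C1 + C2*erf(sqrt(2)*b/2)


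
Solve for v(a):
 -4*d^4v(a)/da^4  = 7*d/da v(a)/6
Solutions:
 v(a) = C1 + C4*exp(-3^(2/3)*7^(1/3)*a/6) + (C2*sin(3^(1/6)*7^(1/3)*a/4) + C3*cos(3^(1/6)*7^(1/3)*a/4))*exp(3^(2/3)*7^(1/3)*a/12)


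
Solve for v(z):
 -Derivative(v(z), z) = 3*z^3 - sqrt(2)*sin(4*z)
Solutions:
 v(z) = C1 - 3*z^4/4 - sqrt(2)*cos(4*z)/4


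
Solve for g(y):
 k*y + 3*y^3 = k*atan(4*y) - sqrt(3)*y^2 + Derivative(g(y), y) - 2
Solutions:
 g(y) = C1 + k*y^2/2 - k*(y*atan(4*y) - log(16*y^2 + 1)/8) + 3*y^4/4 + sqrt(3)*y^3/3 + 2*y


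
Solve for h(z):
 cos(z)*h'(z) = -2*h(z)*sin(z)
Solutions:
 h(z) = C1*cos(z)^2


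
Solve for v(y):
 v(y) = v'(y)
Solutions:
 v(y) = C1*exp(y)


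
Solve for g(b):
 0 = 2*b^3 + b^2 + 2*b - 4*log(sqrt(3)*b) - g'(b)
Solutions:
 g(b) = C1 + b^4/2 + b^3/3 + b^2 - 4*b*log(b) - b*log(9) + 4*b


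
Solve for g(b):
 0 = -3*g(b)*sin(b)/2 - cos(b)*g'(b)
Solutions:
 g(b) = C1*cos(b)^(3/2)


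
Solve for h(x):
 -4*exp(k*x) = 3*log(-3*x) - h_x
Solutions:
 h(x) = C1 + 3*x*log(-x) + 3*x*(-1 + log(3)) + Piecewise((4*exp(k*x)/k, Ne(k, 0)), (4*x, True))


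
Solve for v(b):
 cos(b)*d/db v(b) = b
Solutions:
 v(b) = C1 + Integral(b/cos(b), b)


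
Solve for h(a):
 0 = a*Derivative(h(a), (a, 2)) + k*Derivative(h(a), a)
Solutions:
 h(a) = C1 + a^(1 - re(k))*(C2*sin(log(a)*Abs(im(k))) + C3*cos(log(a)*im(k)))


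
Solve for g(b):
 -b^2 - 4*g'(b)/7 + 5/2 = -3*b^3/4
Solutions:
 g(b) = C1 + 21*b^4/64 - 7*b^3/12 + 35*b/8


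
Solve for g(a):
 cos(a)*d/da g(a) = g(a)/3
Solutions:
 g(a) = C1*(sin(a) + 1)^(1/6)/(sin(a) - 1)^(1/6)


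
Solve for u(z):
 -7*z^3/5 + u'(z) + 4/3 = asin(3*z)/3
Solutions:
 u(z) = C1 + 7*z^4/20 + z*asin(3*z)/3 - 4*z/3 + sqrt(1 - 9*z^2)/9


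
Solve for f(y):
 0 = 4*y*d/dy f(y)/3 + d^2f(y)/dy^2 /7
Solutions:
 f(y) = C1 + C2*erf(sqrt(42)*y/3)


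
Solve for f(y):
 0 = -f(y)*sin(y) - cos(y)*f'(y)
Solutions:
 f(y) = C1*cos(y)


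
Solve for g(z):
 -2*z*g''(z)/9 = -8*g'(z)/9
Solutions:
 g(z) = C1 + C2*z^5


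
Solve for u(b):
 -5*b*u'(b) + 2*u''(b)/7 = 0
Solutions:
 u(b) = C1 + C2*erfi(sqrt(35)*b/2)


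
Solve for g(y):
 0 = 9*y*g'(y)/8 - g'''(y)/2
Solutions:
 g(y) = C1 + Integral(C2*airyai(2^(1/3)*3^(2/3)*y/2) + C3*airybi(2^(1/3)*3^(2/3)*y/2), y)


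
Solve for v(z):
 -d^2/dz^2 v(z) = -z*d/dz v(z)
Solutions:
 v(z) = C1 + C2*erfi(sqrt(2)*z/2)


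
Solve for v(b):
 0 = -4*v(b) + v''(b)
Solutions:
 v(b) = C1*exp(-2*b) + C2*exp(2*b)


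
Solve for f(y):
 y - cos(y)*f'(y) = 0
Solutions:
 f(y) = C1 + Integral(y/cos(y), y)


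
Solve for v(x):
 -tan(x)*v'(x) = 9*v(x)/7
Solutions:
 v(x) = C1/sin(x)^(9/7)


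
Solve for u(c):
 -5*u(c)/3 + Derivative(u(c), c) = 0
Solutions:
 u(c) = C1*exp(5*c/3)


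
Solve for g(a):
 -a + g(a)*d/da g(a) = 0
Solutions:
 g(a) = -sqrt(C1 + a^2)
 g(a) = sqrt(C1 + a^2)


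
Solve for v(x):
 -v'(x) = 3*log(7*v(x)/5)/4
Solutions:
 -4*Integral(1/(-log(_y) - log(7) + log(5)), (_y, v(x)))/3 = C1 - x


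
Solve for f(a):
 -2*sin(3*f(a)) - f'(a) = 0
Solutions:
 f(a) = -acos((-C1 - exp(12*a))/(C1 - exp(12*a)))/3 + 2*pi/3
 f(a) = acos((-C1 - exp(12*a))/(C1 - exp(12*a)))/3


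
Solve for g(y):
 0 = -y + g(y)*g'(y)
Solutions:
 g(y) = -sqrt(C1 + y^2)
 g(y) = sqrt(C1 + y^2)


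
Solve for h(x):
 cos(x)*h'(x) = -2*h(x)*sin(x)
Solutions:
 h(x) = C1*cos(x)^2


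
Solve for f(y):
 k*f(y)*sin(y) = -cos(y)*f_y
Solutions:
 f(y) = C1*exp(k*log(cos(y)))


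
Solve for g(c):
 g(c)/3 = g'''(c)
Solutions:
 g(c) = C3*exp(3^(2/3)*c/3) + (C1*sin(3^(1/6)*c/2) + C2*cos(3^(1/6)*c/2))*exp(-3^(2/3)*c/6)


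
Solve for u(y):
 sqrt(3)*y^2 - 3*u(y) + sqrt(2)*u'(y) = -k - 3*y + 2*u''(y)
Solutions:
 u(y) = k/3 + sqrt(3)*y^2/3 + 2*sqrt(6)*y/9 + y + (C1*sin(sqrt(22)*y/4) + C2*cos(sqrt(22)*y/4))*exp(sqrt(2)*y/4) - 8*sqrt(3)/27 + sqrt(2)/3


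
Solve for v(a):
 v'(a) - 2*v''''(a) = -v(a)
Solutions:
 v(a) = C1*exp(a*(-4 - 4*2^(2/3)/(13 + 3*sqrt(33))^(1/3) + 2^(1/3)*(13 + 3*sqrt(33))^(1/3))/12)*sin(2^(1/3)*sqrt(3)*a*(4*2^(1/3)/(13 + 3*sqrt(33))^(1/3) + (13 + 3*sqrt(33))^(1/3))/12) + C2*exp(a*(-4 - 4*2^(2/3)/(13 + 3*sqrt(33))^(1/3) + 2^(1/3)*(13 + 3*sqrt(33))^(1/3))/12)*cos(2^(1/3)*sqrt(3)*a*(4*2^(1/3)/(13 + 3*sqrt(33))^(1/3) + (13 + 3*sqrt(33))^(1/3))/12) + C3*exp(a) + C4*exp(a*(-2^(1/3)*(13 + 3*sqrt(33))^(1/3) - 2 + 4*2^(2/3)/(13 + 3*sqrt(33))^(1/3))/6)


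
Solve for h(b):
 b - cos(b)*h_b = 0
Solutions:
 h(b) = C1 + Integral(b/cos(b), b)


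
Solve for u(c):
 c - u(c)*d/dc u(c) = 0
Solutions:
 u(c) = -sqrt(C1 + c^2)
 u(c) = sqrt(C1 + c^2)


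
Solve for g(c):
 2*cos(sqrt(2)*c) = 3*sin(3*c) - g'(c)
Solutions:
 g(c) = C1 - sqrt(2)*sin(sqrt(2)*c) - cos(3*c)


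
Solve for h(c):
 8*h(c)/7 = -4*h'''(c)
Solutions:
 h(c) = C3*exp(-2^(1/3)*7^(2/3)*c/7) + (C1*sin(2^(1/3)*sqrt(3)*7^(2/3)*c/14) + C2*cos(2^(1/3)*sqrt(3)*7^(2/3)*c/14))*exp(2^(1/3)*7^(2/3)*c/14)


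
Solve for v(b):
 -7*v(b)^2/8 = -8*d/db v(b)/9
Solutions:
 v(b) = -64/(C1 + 63*b)


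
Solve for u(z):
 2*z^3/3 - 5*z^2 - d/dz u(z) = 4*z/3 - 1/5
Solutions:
 u(z) = C1 + z^4/6 - 5*z^3/3 - 2*z^2/3 + z/5


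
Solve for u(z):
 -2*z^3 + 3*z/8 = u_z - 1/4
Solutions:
 u(z) = C1 - z^4/2 + 3*z^2/16 + z/4


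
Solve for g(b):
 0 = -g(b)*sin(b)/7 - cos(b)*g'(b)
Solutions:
 g(b) = C1*cos(b)^(1/7)


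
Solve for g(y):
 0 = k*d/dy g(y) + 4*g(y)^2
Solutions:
 g(y) = k/(C1*k + 4*y)


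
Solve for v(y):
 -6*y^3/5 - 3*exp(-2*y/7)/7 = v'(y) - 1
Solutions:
 v(y) = C1 - 3*y^4/10 + y + 3*exp(-2*y/7)/2


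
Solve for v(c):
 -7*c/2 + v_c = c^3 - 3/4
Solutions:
 v(c) = C1 + c^4/4 + 7*c^2/4 - 3*c/4


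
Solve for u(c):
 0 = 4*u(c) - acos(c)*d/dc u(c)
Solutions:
 u(c) = C1*exp(4*Integral(1/acos(c), c))


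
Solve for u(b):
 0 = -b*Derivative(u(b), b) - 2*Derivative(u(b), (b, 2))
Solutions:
 u(b) = C1 + C2*erf(b/2)


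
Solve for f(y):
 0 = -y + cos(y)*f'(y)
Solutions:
 f(y) = C1 + Integral(y/cos(y), y)


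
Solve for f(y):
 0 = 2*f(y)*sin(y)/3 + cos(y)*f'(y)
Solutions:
 f(y) = C1*cos(y)^(2/3)


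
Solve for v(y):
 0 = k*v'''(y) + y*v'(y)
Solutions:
 v(y) = C1 + Integral(C2*airyai(y*(-1/k)^(1/3)) + C3*airybi(y*(-1/k)^(1/3)), y)


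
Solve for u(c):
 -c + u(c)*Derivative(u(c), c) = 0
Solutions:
 u(c) = -sqrt(C1 + c^2)
 u(c) = sqrt(C1 + c^2)


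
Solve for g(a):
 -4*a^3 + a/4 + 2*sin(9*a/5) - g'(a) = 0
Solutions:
 g(a) = C1 - a^4 + a^2/8 - 10*cos(9*a/5)/9


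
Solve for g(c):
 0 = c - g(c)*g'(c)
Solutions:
 g(c) = -sqrt(C1 + c^2)
 g(c) = sqrt(C1 + c^2)


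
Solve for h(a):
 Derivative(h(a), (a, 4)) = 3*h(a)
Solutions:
 h(a) = C1*exp(-3^(1/4)*a) + C2*exp(3^(1/4)*a) + C3*sin(3^(1/4)*a) + C4*cos(3^(1/4)*a)


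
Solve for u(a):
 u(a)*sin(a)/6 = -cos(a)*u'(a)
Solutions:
 u(a) = C1*cos(a)^(1/6)


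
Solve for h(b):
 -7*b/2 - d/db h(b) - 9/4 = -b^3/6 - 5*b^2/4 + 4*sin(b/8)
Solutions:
 h(b) = C1 + b^4/24 + 5*b^3/12 - 7*b^2/4 - 9*b/4 + 32*cos(b/8)


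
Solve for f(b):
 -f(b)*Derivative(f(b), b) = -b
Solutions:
 f(b) = -sqrt(C1 + b^2)
 f(b) = sqrt(C1 + b^2)


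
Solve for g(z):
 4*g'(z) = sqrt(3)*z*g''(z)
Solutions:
 g(z) = C1 + C2*z^(1 + 4*sqrt(3)/3)


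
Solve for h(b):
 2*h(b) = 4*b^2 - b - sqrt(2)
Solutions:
 h(b) = 2*b^2 - b/2 - sqrt(2)/2


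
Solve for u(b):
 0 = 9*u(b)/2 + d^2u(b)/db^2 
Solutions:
 u(b) = C1*sin(3*sqrt(2)*b/2) + C2*cos(3*sqrt(2)*b/2)


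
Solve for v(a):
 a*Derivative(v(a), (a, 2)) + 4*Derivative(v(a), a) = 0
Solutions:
 v(a) = C1 + C2/a^3


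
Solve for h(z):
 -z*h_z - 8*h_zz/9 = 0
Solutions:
 h(z) = C1 + C2*erf(3*z/4)


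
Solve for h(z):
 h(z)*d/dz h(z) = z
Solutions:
 h(z) = -sqrt(C1 + z^2)
 h(z) = sqrt(C1 + z^2)


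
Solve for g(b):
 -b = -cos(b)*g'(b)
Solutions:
 g(b) = C1 + Integral(b/cos(b), b)


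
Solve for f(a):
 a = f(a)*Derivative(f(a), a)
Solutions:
 f(a) = -sqrt(C1 + a^2)
 f(a) = sqrt(C1 + a^2)


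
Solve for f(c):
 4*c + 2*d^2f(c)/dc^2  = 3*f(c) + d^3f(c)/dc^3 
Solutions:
 f(c) = C3*exp(-c) + 4*c/3 + (C1*sin(sqrt(3)*c/2) + C2*cos(sqrt(3)*c/2))*exp(3*c/2)


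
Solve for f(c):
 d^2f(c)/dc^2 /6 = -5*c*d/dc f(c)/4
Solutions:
 f(c) = C1 + C2*erf(sqrt(15)*c/2)


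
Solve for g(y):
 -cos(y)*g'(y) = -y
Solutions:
 g(y) = C1 + Integral(y/cos(y), y)


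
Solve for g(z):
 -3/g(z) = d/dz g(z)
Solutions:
 g(z) = -sqrt(C1 - 6*z)
 g(z) = sqrt(C1 - 6*z)


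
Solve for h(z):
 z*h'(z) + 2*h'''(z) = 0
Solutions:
 h(z) = C1 + Integral(C2*airyai(-2^(2/3)*z/2) + C3*airybi(-2^(2/3)*z/2), z)


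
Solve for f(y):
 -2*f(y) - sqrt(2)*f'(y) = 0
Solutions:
 f(y) = C1*exp(-sqrt(2)*y)


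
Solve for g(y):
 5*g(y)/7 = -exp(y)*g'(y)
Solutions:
 g(y) = C1*exp(5*exp(-y)/7)


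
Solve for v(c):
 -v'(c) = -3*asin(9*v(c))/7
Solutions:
 Integral(1/asin(9*_y), (_y, v(c))) = C1 + 3*c/7


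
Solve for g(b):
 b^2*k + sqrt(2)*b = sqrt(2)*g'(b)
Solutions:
 g(b) = C1 + sqrt(2)*b^3*k/6 + b^2/2


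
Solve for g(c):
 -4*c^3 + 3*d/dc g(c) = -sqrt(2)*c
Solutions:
 g(c) = C1 + c^4/3 - sqrt(2)*c^2/6


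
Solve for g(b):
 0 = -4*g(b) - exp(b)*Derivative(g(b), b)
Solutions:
 g(b) = C1*exp(4*exp(-b))


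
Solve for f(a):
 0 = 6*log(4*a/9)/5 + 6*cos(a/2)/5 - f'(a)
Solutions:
 f(a) = C1 + 6*a*log(a)/5 - 12*a*log(3)/5 - 6*a/5 + 12*a*log(2)/5 + 12*sin(a/2)/5


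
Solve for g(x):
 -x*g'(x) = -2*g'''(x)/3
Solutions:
 g(x) = C1 + Integral(C2*airyai(2^(2/3)*3^(1/3)*x/2) + C3*airybi(2^(2/3)*3^(1/3)*x/2), x)


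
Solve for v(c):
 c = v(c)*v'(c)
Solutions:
 v(c) = -sqrt(C1 + c^2)
 v(c) = sqrt(C1 + c^2)


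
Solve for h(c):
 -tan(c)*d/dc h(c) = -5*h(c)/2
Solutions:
 h(c) = C1*sin(c)^(5/2)


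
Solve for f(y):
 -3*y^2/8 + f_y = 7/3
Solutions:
 f(y) = C1 + y^3/8 + 7*y/3


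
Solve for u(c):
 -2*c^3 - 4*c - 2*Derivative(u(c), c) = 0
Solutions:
 u(c) = C1 - c^4/4 - c^2


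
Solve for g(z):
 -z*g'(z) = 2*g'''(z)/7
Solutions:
 g(z) = C1 + Integral(C2*airyai(-2^(2/3)*7^(1/3)*z/2) + C3*airybi(-2^(2/3)*7^(1/3)*z/2), z)


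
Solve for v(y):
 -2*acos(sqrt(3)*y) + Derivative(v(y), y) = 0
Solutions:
 v(y) = C1 + 2*y*acos(sqrt(3)*y) - 2*sqrt(3)*sqrt(1 - 3*y^2)/3


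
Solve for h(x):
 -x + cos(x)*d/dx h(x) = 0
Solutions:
 h(x) = C1 + Integral(x/cos(x), x)


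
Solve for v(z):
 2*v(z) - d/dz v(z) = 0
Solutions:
 v(z) = C1*exp(2*z)


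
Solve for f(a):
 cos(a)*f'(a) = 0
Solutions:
 f(a) = C1


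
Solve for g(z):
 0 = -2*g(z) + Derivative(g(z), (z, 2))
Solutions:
 g(z) = C1*exp(-sqrt(2)*z) + C2*exp(sqrt(2)*z)


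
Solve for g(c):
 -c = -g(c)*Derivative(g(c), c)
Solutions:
 g(c) = -sqrt(C1 + c^2)
 g(c) = sqrt(C1 + c^2)


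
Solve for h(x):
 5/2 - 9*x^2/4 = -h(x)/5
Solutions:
 h(x) = 45*x^2/4 - 25/2


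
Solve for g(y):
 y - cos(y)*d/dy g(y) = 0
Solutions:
 g(y) = C1 + Integral(y/cos(y), y)


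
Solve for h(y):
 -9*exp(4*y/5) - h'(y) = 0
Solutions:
 h(y) = C1 - 45*exp(4*y/5)/4


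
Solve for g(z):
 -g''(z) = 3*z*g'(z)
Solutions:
 g(z) = C1 + C2*erf(sqrt(6)*z/2)


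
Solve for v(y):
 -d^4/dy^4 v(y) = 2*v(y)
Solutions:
 v(y) = (C1*sin(2^(3/4)*y/2) + C2*cos(2^(3/4)*y/2))*exp(-2^(3/4)*y/2) + (C3*sin(2^(3/4)*y/2) + C4*cos(2^(3/4)*y/2))*exp(2^(3/4)*y/2)


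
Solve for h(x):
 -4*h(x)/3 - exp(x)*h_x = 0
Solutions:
 h(x) = C1*exp(4*exp(-x)/3)


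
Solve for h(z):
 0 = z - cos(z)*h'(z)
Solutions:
 h(z) = C1 + Integral(z/cos(z), z)


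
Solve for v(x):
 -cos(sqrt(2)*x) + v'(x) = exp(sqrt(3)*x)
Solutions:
 v(x) = C1 + sqrt(3)*exp(sqrt(3)*x)/3 + sqrt(2)*sin(sqrt(2)*x)/2


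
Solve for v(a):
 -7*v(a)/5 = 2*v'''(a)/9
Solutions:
 v(a) = C3*exp(a*(-10^(2/3)*63^(1/3) + 3*30^(2/3)*7^(1/3))/40)*sin(3*10^(2/3)*3^(1/6)*7^(1/3)*a/20) + C4*exp(a*(-10^(2/3)*63^(1/3) + 3*30^(2/3)*7^(1/3))/40)*cos(3*10^(2/3)*3^(1/6)*7^(1/3)*a/20) + C5*exp(-a*(10^(2/3)*63^(1/3) + 3*30^(2/3)*7^(1/3))/40) + (C1*sin(3*10^(2/3)*3^(1/6)*7^(1/3)*a/20) + C2*cos(3*10^(2/3)*3^(1/6)*7^(1/3)*a/20))*exp(10^(2/3)*63^(1/3)*a/20)


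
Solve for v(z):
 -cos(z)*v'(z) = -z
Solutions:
 v(z) = C1 + Integral(z/cos(z), z)


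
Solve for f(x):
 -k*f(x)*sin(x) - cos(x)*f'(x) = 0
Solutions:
 f(x) = C1*exp(k*log(cos(x)))


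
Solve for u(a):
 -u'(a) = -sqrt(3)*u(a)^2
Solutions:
 u(a) = -1/(C1 + sqrt(3)*a)


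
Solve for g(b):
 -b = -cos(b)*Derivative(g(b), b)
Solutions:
 g(b) = C1 + Integral(b/cos(b), b)


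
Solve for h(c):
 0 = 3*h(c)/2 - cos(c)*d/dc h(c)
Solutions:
 h(c) = C1*(sin(c) + 1)^(3/4)/(sin(c) - 1)^(3/4)


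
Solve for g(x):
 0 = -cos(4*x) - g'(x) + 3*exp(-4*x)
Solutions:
 g(x) = C1 - sin(4*x)/4 - 3*exp(-4*x)/4
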